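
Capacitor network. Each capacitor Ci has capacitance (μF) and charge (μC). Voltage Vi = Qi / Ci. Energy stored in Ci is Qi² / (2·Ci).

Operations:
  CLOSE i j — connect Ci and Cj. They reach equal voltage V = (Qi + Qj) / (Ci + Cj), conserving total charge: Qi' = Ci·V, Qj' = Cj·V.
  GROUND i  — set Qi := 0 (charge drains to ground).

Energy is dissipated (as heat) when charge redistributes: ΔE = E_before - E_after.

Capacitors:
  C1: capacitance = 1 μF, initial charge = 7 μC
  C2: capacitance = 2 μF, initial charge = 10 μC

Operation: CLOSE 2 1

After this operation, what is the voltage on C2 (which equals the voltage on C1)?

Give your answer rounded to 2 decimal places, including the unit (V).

Answer: 5.67 V

Derivation:
Initial: C1(1μF, Q=7μC, V=7.00V), C2(2μF, Q=10μC, V=5.00V)
Op 1: CLOSE 2-1: Q_total=17.00, C_total=3.00, V=5.67; Q2=11.33, Q1=5.67; dissipated=1.333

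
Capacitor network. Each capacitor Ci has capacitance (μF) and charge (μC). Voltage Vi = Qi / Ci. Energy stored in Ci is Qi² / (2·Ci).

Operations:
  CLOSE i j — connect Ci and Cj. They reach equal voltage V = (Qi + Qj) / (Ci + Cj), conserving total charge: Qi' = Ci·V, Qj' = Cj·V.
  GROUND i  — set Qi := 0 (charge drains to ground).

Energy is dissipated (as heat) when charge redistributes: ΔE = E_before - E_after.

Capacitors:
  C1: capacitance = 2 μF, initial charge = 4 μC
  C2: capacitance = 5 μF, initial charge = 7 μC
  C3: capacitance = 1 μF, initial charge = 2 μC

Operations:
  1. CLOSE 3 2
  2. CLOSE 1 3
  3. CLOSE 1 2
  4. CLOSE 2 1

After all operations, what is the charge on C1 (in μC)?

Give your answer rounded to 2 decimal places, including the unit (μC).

Answer: 3.19 μC

Derivation:
Initial: C1(2μF, Q=4μC, V=2.00V), C2(5μF, Q=7μC, V=1.40V), C3(1μF, Q=2μC, V=2.00V)
Op 1: CLOSE 3-2: Q_total=9.00, C_total=6.00, V=1.50; Q3=1.50, Q2=7.50; dissipated=0.150
Op 2: CLOSE 1-3: Q_total=5.50, C_total=3.00, V=1.83; Q1=3.67, Q3=1.83; dissipated=0.083
Op 3: CLOSE 1-2: Q_total=11.17, C_total=7.00, V=1.60; Q1=3.19, Q2=7.98; dissipated=0.079
Op 4: CLOSE 2-1: Q_total=11.17, C_total=7.00, V=1.60; Q2=7.98, Q1=3.19; dissipated=0.000
Final charges: Q1=3.19, Q2=7.98, Q3=1.83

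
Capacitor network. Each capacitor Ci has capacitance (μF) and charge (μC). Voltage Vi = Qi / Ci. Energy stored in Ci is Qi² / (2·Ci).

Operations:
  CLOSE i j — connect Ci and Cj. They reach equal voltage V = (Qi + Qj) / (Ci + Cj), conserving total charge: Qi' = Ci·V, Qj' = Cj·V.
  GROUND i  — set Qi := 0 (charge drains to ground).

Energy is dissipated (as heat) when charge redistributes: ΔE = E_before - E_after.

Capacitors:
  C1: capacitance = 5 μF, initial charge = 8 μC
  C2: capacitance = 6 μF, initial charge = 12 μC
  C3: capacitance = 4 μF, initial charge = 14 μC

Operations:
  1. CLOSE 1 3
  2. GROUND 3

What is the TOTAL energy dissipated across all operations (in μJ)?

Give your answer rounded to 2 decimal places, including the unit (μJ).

Initial: C1(5μF, Q=8μC, V=1.60V), C2(6μF, Q=12μC, V=2.00V), C3(4μF, Q=14μC, V=3.50V)
Op 1: CLOSE 1-3: Q_total=22.00, C_total=9.00, V=2.44; Q1=12.22, Q3=9.78; dissipated=4.011
Op 2: GROUND 3: Q3=0; energy lost=11.951
Total dissipated: 15.962 μJ

Answer: 15.96 μJ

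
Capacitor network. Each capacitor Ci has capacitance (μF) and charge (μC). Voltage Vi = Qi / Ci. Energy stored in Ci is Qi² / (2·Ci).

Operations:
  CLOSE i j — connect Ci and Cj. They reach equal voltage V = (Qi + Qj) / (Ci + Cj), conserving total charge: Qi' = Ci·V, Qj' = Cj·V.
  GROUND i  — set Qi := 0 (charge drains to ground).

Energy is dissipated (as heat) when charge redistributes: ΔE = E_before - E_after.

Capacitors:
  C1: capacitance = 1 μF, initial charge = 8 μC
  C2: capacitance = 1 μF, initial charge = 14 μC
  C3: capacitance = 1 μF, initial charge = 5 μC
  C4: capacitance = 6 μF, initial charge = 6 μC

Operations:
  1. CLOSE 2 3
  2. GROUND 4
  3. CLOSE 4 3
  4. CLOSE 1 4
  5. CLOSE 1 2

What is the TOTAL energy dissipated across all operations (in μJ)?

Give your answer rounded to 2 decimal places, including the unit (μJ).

Answer: 93.78 μJ

Derivation:
Initial: C1(1μF, Q=8μC, V=8.00V), C2(1μF, Q=14μC, V=14.00V), C3(1μF, Q=5μC, V=5.00V), C4(6μF, Q=6μC, V=1.00V)
Op 1: CLOSE 2-3: Q_total=19.00, C_total=2.00, V=9.50; Q2=9.50, Q3=9.50; dissipated=20.250
Op 2: GROUND 4: Q4=0; energy lost=3.000
Op 3: CLOSE 4-3: Q_total=9.50, C_total=7.00, V=1.36; Q4=8.14, Q3=1.36; dissipated=38.679
Op 4: CLOSE 1-4: Q_total=16.14, C_total=7.00, V=2.31; Q1=2.31, Q4=13.84; dissipated=18.912
Op 5: CLOSE 1-2: Q_total=11.81, C_total=2.00, V=5.90; Q1=5.90, Q2=5.90; dissipated=12.938
Total dissipated: 93.778 μJ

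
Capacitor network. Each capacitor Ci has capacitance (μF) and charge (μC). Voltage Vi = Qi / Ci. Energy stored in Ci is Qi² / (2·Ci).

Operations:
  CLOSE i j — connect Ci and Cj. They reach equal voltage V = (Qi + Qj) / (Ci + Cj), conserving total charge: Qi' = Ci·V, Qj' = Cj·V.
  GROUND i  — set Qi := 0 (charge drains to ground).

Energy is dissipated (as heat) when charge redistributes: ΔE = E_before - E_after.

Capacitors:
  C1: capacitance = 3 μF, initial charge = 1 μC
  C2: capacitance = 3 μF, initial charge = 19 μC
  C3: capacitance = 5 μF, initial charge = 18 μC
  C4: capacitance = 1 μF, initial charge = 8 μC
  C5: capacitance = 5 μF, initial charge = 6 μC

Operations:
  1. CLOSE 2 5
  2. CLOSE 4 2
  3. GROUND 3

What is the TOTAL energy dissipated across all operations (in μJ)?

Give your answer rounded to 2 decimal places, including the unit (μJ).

Answer: 66.02 μJ

Derivation:
Initial: C1(3μF, Q=1μC, V=0.33V), C2(3μF, Q=19μC, V=6.33V), C3(5μF, Q=18μC, V=3.60V), C4(1μF, Q=8μC, V=8.00V), C5(5μF, Q=6μC, V=1.20V)
Op 1: CLOSE 2-5: Q_total=25.00, C_total=8.00, V=3.12; Q2=9.38, Q5=15.62; dissipated=24.704
Op 2: CLOSE 4-2: Q_total=17.38, C_total=4.00, V=4.34; Q4=4.34, Q2=13.03; dissipated=8.912
Op 3: GROUND 3: Q3=0; energy lost=32.400
Total dissipated: 66.016 μJ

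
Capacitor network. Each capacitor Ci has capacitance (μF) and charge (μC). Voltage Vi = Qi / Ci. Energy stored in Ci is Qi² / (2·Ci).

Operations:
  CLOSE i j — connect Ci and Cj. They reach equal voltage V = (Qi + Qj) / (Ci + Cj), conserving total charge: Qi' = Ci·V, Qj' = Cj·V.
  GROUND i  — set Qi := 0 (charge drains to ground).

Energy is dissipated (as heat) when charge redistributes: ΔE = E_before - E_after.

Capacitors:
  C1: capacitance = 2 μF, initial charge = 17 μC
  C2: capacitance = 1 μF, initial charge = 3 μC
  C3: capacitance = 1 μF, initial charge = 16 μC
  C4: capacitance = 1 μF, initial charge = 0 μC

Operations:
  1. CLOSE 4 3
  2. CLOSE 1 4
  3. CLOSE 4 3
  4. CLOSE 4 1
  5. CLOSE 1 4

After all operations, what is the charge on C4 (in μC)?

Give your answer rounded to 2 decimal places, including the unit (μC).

Initial: C1(2μF, Q=17μC, V=8.50V), C2(1μF, Q=3μC, V=3.00V), C3(1μF, Q=16μC, V=16.00V), C4(1μF, Q=0μC, V=0.00V)
Op 1: CLOSE 4-3: Q_total=16.00, C_total=2.00, V=8.00; Q4=8.00, Q3=8.00; dissipated=64.000
Op 2: CLOSE 1-4: Q_total=25.00, C_total=3.00, V=8.33; Q1=16.67, Q4=8.33; dissipated=0.083
Op 3: CLOSE 4-3: Q_total=16.33, C_total=2.00, V=8.17; Q4=8.17, Q3=8.17; dissipated=0.028
Op 4: CLOSE 4-1: Q_total=24.83, C_total=3.00, V=8.28; Q4=8.28, Q1=16.56; dissipated=0.009
Op 5: CLOSE 1-4: Q_total=24.83, C_total=3.00, V=8.28; Q1=16.56, Q4=8.28; dissipated=0.000
Final charges: Q1=16.56, Q2=3.00, Q3=8.17, Q4=8.28

Answer: 8.28 μC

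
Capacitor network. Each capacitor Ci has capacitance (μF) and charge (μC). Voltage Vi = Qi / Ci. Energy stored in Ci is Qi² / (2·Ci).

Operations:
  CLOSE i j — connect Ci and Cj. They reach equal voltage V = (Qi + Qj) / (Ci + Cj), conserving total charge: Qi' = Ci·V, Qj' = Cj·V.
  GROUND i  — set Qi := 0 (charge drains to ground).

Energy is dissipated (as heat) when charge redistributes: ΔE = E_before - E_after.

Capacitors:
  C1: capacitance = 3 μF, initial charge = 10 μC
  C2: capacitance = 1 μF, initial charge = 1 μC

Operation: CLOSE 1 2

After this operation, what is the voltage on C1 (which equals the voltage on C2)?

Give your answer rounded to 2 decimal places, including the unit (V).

Initial: C1(3μF, Q=10μC, V=3.33V), C2(1μF, Q=1μC, V=1.00V)
Op 1: CLOSE 1-2: Q_total=11.00, C_total=4.00, V=2.75; Q1=8.25, Q2=2.75; dissipated=2.042

Answer: 2.75 V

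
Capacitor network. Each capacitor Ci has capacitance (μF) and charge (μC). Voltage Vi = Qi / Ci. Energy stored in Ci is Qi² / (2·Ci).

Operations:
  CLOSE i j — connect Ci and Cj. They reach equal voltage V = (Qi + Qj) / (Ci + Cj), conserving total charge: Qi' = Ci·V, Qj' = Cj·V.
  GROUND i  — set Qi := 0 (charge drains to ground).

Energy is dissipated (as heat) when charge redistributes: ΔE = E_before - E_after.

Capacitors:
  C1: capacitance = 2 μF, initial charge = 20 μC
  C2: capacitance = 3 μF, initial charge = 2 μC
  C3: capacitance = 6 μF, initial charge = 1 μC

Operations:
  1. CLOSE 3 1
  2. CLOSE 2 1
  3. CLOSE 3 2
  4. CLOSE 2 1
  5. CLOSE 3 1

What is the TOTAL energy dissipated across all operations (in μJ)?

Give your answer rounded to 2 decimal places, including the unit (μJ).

Initial: C1(2μF, Q=20μC, V=10.00V), C2(3μF, Q=2μC, V=0.67V), C3(6μF, Q=1μC, V=0.17V)
Op 1: CLOSE 3-1: Q_total=21.00, C_total=8.00, V=2.62; Q3=15.75, Q1=5.25; dissipated=72.521
Op 2: CLOSE 2-1: Q_total=7.25, C_total=5.00, V=1.45; Q2=4.35, Q1=2.90; dissipated=2.301
Op 3: CLOSE 3-2: Q_total=20.10, C_total=9.00, V=2.23; Q3=13.40, Q2=6.70; dissipated=1.381
Op 4: CLOSE 2-1: Q_total=9.60, C_total=5.00, V=1.92; Q2=5.76, Q1=3.84; dissipated=0.368
Op 5: CLOSE 3-1: Q_total=17.24, C_total=8.00, V=2.15; Q3=12.93, Q1=4.31; dissipated=0.074
Total dissipated: 76.644 μJ

Answer: 76.64 μJ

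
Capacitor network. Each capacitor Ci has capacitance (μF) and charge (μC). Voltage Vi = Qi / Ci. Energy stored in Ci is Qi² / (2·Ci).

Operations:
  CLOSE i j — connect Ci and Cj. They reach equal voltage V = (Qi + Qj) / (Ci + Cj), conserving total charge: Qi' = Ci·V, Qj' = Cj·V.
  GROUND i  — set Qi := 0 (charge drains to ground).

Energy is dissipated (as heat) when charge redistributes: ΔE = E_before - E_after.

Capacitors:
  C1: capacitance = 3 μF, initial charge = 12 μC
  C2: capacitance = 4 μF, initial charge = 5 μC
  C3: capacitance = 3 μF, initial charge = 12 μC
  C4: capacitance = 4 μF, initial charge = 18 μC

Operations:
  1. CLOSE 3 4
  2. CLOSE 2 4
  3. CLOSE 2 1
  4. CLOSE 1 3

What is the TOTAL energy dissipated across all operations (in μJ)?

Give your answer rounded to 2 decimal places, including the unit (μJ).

Answer: 11.47 μJ

Derivation:
Initial: C1(3μF, Q=12μC, V=4.00V), C2(4μF, Q=5μC, V=1.25V), C3(3μF, Q=12μC, V=4.00V), C4(4μF, Q=18μC, V=4.50V)
Op 1: CLOSE 3-4: Q_total=30.00, C_total=7.00, V=4.29; Q3=12.86, Q4=17.14; dissipated=0.214
Op 2: CLOSE 2-4: Q_total=22.14, C_total=8.00, V=2.77; Q2=11.07, Q4=11.07; dissipated=9.216
Op 3: CLOSE 2-1: Q_total=23.07, C_total=7.00, V=3.30; Q2=13.18, Q1=9.89; dissipated=1.301
Op 4: CLOSE 1-3: Q_total=22.74, C_total=6.00, V=3.79; Q1=11.37, Q3=11.37; dissipated=0.735
Total dissipated: 11.466 μJ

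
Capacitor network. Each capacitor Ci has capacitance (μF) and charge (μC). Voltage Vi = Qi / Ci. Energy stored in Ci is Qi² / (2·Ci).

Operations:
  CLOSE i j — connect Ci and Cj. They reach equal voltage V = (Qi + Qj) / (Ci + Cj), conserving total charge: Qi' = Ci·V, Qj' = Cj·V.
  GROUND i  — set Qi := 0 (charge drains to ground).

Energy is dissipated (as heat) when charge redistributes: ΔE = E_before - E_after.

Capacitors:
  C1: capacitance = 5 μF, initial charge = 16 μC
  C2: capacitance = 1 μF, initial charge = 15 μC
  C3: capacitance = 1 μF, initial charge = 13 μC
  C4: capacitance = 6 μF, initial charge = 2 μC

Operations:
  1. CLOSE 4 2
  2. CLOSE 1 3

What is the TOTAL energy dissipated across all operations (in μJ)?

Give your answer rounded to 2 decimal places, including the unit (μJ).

Initial: C1(5μF, Q=16μC, V=3.20V), C2(1μF, Q=15μC, V=15.00V), C3(1μF, Q=13μC, V=13.00V), C4(6μF, Q=2μC, V=0.33V)
Op 1: CLOSE 4-2: Q_total=17.00, C_total=7.00, V=2.43; Q4=14.57, Q2=2.43; dissipated=92.190
Op 2: CLOSE 1-3: Q_total=29.00, C_total=6.00, V=4.83; Q1=24.17, Q3=4.83; dissipated=40.017
Total dissipated: 132.207 μJ

Answer: 132.21 μJ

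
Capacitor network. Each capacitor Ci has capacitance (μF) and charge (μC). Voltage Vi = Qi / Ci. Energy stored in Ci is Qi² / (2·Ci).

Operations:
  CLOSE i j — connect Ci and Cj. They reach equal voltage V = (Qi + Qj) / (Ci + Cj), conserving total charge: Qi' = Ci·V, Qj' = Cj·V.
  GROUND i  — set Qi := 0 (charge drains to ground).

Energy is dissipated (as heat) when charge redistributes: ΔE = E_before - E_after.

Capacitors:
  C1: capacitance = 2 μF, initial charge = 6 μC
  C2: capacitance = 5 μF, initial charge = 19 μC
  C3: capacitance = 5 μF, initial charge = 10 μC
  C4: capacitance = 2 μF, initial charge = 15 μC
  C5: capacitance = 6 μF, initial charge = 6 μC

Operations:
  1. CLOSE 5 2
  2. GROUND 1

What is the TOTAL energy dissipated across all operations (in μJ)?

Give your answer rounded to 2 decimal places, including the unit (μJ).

Answer: 19.69 μJ

Derivation:
Initial: C1(2μF, Q=6μC, V=3.00V), C2(5μF, Q=19μC, V=3.80V), C3(5μF, Q=10μC, V=2.00V), C4(2μF, Q=15μC, V=7.50V), C5(6μF, Q=6μC, V=1.00V)
Op 1: CLOSE 5-2: Q_total=25.00, C_total=11.00, V=2.27; Q5=13.64, Q2=11.36; dissipated=10.691
Op 2: GROUND 1: Q1=0; energy lost=9.000
Total dissipated: 19.691 μJ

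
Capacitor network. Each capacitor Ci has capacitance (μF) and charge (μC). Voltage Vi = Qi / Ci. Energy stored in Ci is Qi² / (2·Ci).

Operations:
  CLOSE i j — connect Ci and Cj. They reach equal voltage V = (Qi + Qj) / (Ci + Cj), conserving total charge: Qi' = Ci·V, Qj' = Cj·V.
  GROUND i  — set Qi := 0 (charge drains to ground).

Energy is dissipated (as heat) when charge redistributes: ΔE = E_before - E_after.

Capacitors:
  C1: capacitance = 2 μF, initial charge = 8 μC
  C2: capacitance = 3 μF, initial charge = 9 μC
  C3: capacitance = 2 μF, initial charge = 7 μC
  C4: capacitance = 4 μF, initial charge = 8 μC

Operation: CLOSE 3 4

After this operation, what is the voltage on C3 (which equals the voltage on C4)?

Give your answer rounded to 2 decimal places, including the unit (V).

Answer: 2.50 V

Derivation:
Initial: C1(2μF, Q=8μC, V=4.00V), C2(3μF, Q=9μC, V=3.00V), C3(2μF, Q=7μC, V=3.50V), C4(4μF, Q=8μC, V=2.00V)
Op 1: CLOSE 3-4: Q_total=15.00, C_total=6.00, V=2.50; Q3=5.00, Q4=10.00; dissipated=1.500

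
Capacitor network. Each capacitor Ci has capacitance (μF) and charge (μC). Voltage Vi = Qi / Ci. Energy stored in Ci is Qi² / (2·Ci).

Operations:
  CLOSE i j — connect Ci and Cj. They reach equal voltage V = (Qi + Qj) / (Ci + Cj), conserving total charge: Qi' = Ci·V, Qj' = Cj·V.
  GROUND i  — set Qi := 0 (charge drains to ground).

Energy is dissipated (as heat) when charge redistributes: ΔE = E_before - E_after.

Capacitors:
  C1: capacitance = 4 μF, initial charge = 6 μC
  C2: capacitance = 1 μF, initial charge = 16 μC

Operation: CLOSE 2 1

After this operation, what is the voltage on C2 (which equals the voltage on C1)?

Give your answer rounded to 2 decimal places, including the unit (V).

Initial: C1(4μF, Q=6μC, V=1.50V), C2(1μF, Q=16μC, V=16.00V)
Op 1: CLOSE 2-1: Q_total=22.00, C_total=5.00, V=4.40; Q2=4.40, Q1=17.60; dissipated=84.100

Answer: 4.40 V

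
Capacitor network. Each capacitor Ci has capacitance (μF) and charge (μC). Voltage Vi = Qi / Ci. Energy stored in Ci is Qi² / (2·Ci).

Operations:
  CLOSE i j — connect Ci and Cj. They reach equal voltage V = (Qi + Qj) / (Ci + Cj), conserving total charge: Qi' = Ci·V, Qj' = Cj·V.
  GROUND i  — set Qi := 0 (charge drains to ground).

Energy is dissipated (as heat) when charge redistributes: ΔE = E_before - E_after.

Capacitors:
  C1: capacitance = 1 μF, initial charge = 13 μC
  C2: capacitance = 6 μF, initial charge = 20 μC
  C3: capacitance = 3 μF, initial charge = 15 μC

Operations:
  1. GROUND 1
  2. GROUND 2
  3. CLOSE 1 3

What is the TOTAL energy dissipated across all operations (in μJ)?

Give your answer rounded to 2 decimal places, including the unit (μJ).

Initial: C1(1μF, Q=13μC, V=13.00V), C2(6μF, Q=20μC, V=3.33V), C3(3μF, Q=15μC, V=5.00V)
Op 1: GROUND 1: Q1=0; energy lost=84.500
Op 2: GROUND 2: Q2=0; energy lost=33.333
Op 3: CLOSE 1-3: Q_total=15.00, C_total=4.00, V=3.75; Q1=3.75, Q3=11.25; dissipated=9.375
Total dissipated: 127.208 μJ

Answer: 127.21 μJ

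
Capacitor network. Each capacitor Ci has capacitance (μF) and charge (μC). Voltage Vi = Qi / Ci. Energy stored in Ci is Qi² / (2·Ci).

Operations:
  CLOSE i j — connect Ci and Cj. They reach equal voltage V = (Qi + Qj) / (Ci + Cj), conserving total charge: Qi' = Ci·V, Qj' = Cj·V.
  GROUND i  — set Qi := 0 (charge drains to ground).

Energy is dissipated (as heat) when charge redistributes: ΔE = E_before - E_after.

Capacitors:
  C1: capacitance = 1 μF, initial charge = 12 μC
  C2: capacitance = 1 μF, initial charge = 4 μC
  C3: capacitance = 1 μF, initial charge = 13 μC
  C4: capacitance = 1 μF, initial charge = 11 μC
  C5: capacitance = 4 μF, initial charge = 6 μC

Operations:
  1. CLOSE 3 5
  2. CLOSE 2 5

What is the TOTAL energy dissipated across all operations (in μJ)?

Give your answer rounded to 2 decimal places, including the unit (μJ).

Initial: C1(1μF, Q=12μC, V=12.00V), C2(1μF, Q=4μC, V=4.00V), C3(1μF, Q=13μC, V=13.00V), C4(1μF, Q=11μC, V=11.00V), C5(4μF, Q=6μC, V=1.50V)
Op 1: CLOSE 3-5: Q_total=19.00, C_total=5.00, V=3.80; Q3=3.80, Q5=15.20; dissipated=52.900
Op 2: CLOSE 2-5: Q_total=19.20, C_total=5.00, V=3.84; Q2=3.84, Q5=15.36; dissipated=0.016
Total dissipated: 52.916 μJ

Answer: 52.92 μJ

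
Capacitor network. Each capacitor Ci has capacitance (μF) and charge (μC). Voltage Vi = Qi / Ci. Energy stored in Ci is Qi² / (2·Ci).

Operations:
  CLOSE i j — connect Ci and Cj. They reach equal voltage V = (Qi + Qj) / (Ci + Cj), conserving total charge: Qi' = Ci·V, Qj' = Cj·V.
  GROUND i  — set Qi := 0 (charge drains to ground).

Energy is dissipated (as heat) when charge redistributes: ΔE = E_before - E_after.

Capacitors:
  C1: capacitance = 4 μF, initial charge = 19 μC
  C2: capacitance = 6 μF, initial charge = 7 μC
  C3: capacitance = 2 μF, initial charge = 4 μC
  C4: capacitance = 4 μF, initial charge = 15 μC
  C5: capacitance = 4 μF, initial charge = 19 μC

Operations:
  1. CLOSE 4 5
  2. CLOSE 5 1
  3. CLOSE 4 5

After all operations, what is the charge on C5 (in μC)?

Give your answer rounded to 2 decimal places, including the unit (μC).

Answer: 17.50 μC

Derivation:
Initial: C1(4μF, Q=19μC, V=4.75V), C2(6μF, Q=7μC, V=1.17V), C3(2μF, Q=4μC, V=2.00V), C4(4μF, Q=15μC, V=3.75V), C5(4μF, Q=19μC, V=4.75V)
Op 1: CLOSE 4-5: Q_total=34.00, C_total=8.00, V=4.25; Q4=17.00, Q5=17.00; dissipated=1.000
Op 2: CLOSE 5-1: Q_total=36.00, C_total=8.00, V=4.50; Q5=18.00, Q1=18.00; dissipated=0.250
Op 3: CLOSE 4-5: Q_total=35.00, C_total=8.00, V=4.38; Q4=17.50, Q5=17.50; dissipated=0.062
Final charges: Q1=18.00, Q2=7.00, Q3=4.00, Q4=17.50, Q5=17.50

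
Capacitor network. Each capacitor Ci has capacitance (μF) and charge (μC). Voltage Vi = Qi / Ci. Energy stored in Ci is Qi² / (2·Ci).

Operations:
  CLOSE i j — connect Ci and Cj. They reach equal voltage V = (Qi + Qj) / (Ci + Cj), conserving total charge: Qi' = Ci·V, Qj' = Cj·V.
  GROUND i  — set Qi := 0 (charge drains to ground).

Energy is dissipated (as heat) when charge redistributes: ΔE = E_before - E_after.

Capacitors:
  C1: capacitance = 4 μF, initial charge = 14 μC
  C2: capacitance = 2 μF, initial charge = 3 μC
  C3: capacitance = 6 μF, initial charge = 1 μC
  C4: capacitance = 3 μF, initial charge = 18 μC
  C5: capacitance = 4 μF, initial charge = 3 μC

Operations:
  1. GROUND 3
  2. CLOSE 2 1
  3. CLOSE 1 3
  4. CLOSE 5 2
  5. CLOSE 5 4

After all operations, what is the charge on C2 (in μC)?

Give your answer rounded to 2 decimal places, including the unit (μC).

Answer: 2.89 μC

Derivation:
Initial: C1(4μF, Q=14μC, V=3.50V), C2(2μF, Q=3μC, V=1.50V), C3(6μF, Q=1μC, V=0.17V), C4(3μF, Q=18μC, V=6.00V), C5(4μF, Q=3μC, V=0.75V)
Op 1: GROUND 3: Q3=0; energy lost=0.083
Op 2: CLOSE 2-1: Q_total=17.00, C_total=6.00, V=2.83; Q2=5.67, Q1=11.33; dissipated=2.667
Op 3: CLOSE 1-3: Q_total=11.33, C_total=10.00, V=1.13; Q1=4.53, Q3=6.80; dissipated=9.633
Op 4: CLOSE 5-2: Q_total=8.67, C_total=6.00, V=1.44; Q5=5.78, Q2=2.89; dissipated=2.894
Op 5: CLOSE 5-4: Q_total=23.78, C_total=7.00, V=3.40; Q5=13.59, Q4=10.19; dissipated=17.788
Final charges: Q1=4.53, Q2=2.89, Q3=6.80, Q4=10.19, Q5=13.59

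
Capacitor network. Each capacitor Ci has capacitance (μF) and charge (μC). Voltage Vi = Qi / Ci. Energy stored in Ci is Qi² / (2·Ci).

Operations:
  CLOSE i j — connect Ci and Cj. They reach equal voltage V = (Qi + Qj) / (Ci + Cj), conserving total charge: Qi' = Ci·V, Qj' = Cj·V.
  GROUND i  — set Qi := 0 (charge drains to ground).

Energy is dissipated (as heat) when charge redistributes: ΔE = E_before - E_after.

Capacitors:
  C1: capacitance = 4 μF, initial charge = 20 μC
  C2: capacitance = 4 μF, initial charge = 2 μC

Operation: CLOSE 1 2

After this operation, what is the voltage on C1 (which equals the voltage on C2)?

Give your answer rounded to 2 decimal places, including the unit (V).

Answer: 2.75 V

Derivation:
Initial: C1(4μF, Q=20μC, V=5.00V), C2(4μF, Q=2μC, V=0.50V)
Op 1: CLOSE 1-2: Q_total=22.00, C_total=8.00, V=2.75; Q1=11.00, Q2=11.00; dissipated=20.250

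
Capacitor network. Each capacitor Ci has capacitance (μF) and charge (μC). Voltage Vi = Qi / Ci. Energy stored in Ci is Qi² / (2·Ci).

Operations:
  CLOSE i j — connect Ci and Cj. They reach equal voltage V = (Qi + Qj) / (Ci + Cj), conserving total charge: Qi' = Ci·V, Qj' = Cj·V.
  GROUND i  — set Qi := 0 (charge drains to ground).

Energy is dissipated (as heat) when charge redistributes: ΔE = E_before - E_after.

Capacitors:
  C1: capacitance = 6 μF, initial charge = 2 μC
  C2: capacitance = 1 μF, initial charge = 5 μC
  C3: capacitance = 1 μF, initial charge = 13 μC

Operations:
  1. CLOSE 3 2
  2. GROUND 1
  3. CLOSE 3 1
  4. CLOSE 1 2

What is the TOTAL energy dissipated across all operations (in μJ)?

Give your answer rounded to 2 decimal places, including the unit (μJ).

Initial: C1(6μF, Q=2μC, V=0.33V), C2(1μF, Q=5μC, V=5.00V), C3(1μF, Q=13μC, V=13.00V)
Op 1: CLOSE 3-2: Q_total=18.00, C_total=2.00, V=9.00; Q3=9.00, Q2=9.00; dissipated=16.000
Op 2: GROUND 1: Q1=0; energy lost=0.333
Op 3: CLOSE 3-1: Q_total=9.00, C_total=7.00, V=1.29; Q3=1.29, Q1=7.71; dissipated=34.714
Op 4: CLOSE 1-2: Q_total=16.71, C_total=7.00, V=2.39; Q1=14.33, Q2=2.39; dissipated=25.504
Total dissipated: 76.552 μJ

Answer: 76.55 μJ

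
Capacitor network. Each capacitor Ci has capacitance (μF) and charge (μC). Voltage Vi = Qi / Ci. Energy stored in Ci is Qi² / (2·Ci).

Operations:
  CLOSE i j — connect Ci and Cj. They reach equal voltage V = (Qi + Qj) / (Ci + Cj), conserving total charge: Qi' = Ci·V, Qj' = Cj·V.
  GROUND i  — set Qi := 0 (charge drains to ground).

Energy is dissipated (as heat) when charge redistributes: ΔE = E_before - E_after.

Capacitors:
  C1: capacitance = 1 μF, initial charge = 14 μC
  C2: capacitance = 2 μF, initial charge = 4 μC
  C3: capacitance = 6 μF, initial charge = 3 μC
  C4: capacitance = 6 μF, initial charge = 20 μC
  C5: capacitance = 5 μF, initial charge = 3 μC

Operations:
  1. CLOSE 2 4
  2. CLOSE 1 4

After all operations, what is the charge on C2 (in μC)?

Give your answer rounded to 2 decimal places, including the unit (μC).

Answer: 6.00 μC

Derivation:
Initial: C1(1μF, Q=14μC, V=14.00V), C2(2μF, Q=4μC, V=2.00V), C3(6μF, Q=3μC, V=0.50V), C4(6μF, Q=20μC, V=3.33V), C5(5μF, Q=3μC, V=0.60V)
Op 1: CLOSE 2-4: Q_total=24.00, C_total=8.00, V=3.00; Q2=6.00, Q4=18.00; dissipated=1.333
Op 2: CLOSE 1-4: Q_total=32.00, C_total=7.00, V=4.57; Q1=4.57, Q4=27.43; dissipated=51.857
Final charges: Q1=4.57, Q2=6.00, Q3=3.00, Q4=27.43, Q5=3.00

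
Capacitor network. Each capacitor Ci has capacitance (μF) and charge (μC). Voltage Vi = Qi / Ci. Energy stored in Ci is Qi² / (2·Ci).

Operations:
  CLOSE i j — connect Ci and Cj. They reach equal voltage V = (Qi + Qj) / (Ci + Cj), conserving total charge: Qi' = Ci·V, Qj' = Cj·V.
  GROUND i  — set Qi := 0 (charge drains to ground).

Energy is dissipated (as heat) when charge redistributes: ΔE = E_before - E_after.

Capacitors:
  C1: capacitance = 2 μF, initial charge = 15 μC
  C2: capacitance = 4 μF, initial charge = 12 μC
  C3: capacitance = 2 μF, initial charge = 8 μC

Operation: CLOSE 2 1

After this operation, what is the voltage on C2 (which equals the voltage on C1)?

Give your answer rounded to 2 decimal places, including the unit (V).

Answer: 4.50 V

Derivation:
Initial: C1(2μF, Q=15μC, V=7.50V), C2(4μF, Q=12μC, V=3.00V), C3(2μF, Q=8μC, V=4.00V)
Op 1: CLOSE 2-1: Q_total=27.00, C_total=6.00, V=4.50; Q2=18.00, Q1=9.00; dissipated=13.500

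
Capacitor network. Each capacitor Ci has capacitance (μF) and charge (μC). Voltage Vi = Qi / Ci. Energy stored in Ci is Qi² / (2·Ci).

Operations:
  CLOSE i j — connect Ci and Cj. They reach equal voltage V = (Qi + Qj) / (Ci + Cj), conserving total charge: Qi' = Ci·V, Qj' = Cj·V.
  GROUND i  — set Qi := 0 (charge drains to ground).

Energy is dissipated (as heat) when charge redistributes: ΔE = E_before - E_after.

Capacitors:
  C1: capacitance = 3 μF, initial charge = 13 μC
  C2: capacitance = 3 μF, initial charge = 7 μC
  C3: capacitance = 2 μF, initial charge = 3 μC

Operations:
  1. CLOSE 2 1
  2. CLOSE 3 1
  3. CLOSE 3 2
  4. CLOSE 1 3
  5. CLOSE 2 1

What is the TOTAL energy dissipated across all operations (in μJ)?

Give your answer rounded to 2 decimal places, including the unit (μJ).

Answer: 5.51 μJ

Derivation:
Initial: C1(3μF, Q=13μC, V=4.33V), C2(3μF, Q=7μC, V=2.33V), C3(2μF, Q=3μC, V=1.50V)
Op 1: CLOSE 2-1: Q_total=20.00, C_total=6.00, V=3.33; Q2=10.00, Q1=10.00; dissipated=3.000
Op 2: CLOSE 3-1: Q_total=13.00, C_total=5.00, V=2.60; Q3=5.20, Q1=7.80; dissipated=2.017
Op 3: CLOSE 3-2: Q_total=15.20, C_total=5.00, V=3.04; Q3=6.08, Q2=9.12; dissipated=0.323
Op 4: CLOSE 1-3: Q_total=13.88, C_total=5.00, V=2.78; Q1=8.33, Q3=5.55; dissipated=0.116
Op 5: CLOSE 2-1: Q_total=17.45, C_total=6.00, V=2.91; Q2=8.72, Q1=8.72; dissipated=0.052
Total dissipated: 5.508 μJ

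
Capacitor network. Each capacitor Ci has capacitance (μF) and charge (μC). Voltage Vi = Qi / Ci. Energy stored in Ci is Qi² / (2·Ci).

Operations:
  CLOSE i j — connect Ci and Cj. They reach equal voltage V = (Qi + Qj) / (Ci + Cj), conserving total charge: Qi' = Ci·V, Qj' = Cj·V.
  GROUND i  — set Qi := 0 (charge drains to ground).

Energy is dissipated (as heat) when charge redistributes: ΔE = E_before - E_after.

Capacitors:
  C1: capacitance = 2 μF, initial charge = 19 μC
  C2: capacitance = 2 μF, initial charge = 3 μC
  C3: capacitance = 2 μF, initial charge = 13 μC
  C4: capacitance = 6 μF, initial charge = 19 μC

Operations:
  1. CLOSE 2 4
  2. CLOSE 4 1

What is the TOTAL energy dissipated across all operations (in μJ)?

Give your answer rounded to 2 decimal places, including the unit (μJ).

Answer: 36.26 μJ

Derivation:
Initial: C1(2μF, Q=19μC, V=9.50V), C2(2μF, Q=3μC, V=1.50V), C3(2μF, Q=13μC, V=6.50V), C4(6μF, Q=19μC, V=3.17V)
Op 1: CLOSE 2-4: Q_total=22.00, C_total=8.00, V=2.75; Q2=5.50, Q4=16.50; dissipated=2.083
Op 2: CLOSE 4-1: Q_total=35.50, C_total=8.00, V=4.44; Q4=26.62, Q1=8.88; dissipated=34.172
Total dissipated: 36.255 μJ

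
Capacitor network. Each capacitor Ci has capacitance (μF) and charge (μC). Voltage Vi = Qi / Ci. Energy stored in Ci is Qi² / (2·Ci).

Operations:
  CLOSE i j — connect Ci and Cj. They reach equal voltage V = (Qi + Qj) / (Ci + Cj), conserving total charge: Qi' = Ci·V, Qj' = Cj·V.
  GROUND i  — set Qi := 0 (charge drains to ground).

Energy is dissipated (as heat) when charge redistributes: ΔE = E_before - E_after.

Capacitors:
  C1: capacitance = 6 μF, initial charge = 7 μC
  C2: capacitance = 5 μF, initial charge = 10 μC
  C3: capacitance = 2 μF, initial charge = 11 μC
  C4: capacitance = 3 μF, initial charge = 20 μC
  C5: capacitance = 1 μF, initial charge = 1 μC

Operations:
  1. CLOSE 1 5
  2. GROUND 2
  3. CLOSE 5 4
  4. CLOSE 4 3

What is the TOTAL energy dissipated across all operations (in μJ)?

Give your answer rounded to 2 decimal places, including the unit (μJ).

Answer: 21.48 μJ

Derivation:
Initial: C1(6μF, Q=7μC, V=1.17V), C2(5μF, Q=10μC, V=2.00V), C3(2μF, Q=11μC, V=5.50V), C4(3μF, Q=20μC, V=6.67V), C5(1μF, Q=1μC, V=1.00V)
Op 1: CLOSE 1-5: Q_total=8.00, C_total=7.00, V=1.14; Q1=6.86, Q5=1.14; dissipated=0.012
Op 2: GROUND 2: Q2=0; energy lost=10.000
Op 3: CLOSE 5-4: Q_total=21.14, C_total=4.00, V=5.29; Q5=5.29, Q4=15.86; dissipated=11.442
Op 4: CLOSE 4-3: Q_total=26.86, C_total=5.00, V=5.37; Q4=16.11, Q3=10.74; dissipated=0.028
Total dissipated: 21.482 μJ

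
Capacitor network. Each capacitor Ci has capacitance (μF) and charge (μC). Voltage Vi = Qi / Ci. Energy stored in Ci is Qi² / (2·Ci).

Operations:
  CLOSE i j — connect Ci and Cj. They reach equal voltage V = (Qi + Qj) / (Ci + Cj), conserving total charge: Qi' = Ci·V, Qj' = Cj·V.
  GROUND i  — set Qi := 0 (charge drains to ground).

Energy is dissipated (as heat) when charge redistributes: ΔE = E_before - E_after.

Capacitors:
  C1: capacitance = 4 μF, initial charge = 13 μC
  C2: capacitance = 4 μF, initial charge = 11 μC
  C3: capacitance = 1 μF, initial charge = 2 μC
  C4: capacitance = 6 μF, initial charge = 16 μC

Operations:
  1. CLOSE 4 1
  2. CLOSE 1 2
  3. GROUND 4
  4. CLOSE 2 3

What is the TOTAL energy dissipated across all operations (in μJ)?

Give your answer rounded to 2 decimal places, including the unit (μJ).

Initial: C1(4μF, Q=13μC, V=3.25V), C2(4μF, Q=11μC, V=2.75V), C3(1μF, Q=2μC, V=2.00V), C4(6μF, Q=16μC, V=2.67V)
Op 1: CLOSE 4-1: Q_total=29.00, C_total=10.00, V=2.90; Q4=17.40, Q1=11.60; dissipated=0.408
Op 2: CLOSE 1-2: Q_total=22.60, C_total=8.00, V=2.83; Q1=11.30, Q2=11.30; dissipated=0.022
Op 3: GROUND 4: Q4=0; energy lost=25.230
Op 4: CLOSE 2-3: Q_total=13.30, C_total=5.00, V=2.66; Q2=10.64, Q3=2.66; dissipated=0.272
Total dissipated: 25.933 μJ

Answer: 25.93 μJ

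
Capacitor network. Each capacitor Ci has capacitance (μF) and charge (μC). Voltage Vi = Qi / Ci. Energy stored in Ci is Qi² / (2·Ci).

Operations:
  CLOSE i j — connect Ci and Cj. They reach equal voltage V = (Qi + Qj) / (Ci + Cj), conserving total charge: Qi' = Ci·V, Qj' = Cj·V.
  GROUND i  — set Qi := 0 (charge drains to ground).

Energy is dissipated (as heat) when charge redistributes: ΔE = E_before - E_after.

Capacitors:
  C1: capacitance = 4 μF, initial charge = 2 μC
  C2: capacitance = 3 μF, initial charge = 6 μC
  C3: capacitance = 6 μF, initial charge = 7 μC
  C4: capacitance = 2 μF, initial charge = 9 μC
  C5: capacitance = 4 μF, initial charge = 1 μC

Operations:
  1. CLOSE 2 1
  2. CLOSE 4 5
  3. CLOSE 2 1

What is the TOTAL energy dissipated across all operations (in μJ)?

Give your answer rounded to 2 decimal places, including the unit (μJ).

Initial: C1(4μF, Q=2μC, V=0.50V), C2(3μF, Q=6μC, V=2.00V), C3(6μF, Q=7μC, V=1.17V), C4(2μF, Q=9μC, V=4.50V), C5(4μF, Q=1μC, V=0.25V)
Op 1: CLOSE 2-1: Q_total=8.00, C_total=7.00, V=1.14; Q2=3.43, Q1=4.57; dissipated=1.929
Op 2: CLOSE 4-5: Q_total=10.00, C_total=6.00, V=1.67; Q4=3.33, Q5=6.67; dissipated=12.042
Op 3: CLOSE 2-1: Q_total=8.00, C_total=7.00, V=1.14; Q2=3.43, Q1=4.57; dissipated=0.000
Total dissipated: 13.970 μJ

Answer: 13.97 μJ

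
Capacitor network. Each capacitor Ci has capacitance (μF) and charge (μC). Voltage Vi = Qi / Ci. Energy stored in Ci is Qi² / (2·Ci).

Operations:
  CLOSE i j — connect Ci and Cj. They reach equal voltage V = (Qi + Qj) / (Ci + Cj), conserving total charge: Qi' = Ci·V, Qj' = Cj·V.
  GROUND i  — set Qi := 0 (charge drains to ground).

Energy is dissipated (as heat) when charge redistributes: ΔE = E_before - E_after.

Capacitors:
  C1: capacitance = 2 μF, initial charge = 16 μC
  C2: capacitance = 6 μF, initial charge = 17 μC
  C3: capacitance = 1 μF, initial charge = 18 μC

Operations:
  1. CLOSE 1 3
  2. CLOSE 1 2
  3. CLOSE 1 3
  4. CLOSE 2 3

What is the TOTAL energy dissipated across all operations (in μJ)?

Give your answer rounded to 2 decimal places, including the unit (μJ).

Answer: 103.00 μJ

Derivation:
Initial: C1(2μF, Q=16μC, V=8.00V), C2(6μF, Q=17μC, V=2.83V), C3(1μF, Q=18μC, V=18.00V)
Op 1: CLOSE 1-3: Q_total=34.00, C_total=3.00, V=11.33; Q1=22.67, Q3=11.33; dissipated=33.333
Op 2: CLOSE 1-2: Q_total=39.67, C_total=8.00, V=4.96; Q1=9.92, Q2=29.75; dissipated=54.188
Op 3: CLOSE 1-3: Q_total=21.25, C_total=3.00, V=7.08; Q1=14.17, Q3=7.08; dissipated=13.547
Op 4: CLOSE 2-3: Q_total=36.83, C_total=7.00, V=5.26; Q2=31.57, Q3=5.26; dissipated=1.935
Total dissipated: 103.003 μJ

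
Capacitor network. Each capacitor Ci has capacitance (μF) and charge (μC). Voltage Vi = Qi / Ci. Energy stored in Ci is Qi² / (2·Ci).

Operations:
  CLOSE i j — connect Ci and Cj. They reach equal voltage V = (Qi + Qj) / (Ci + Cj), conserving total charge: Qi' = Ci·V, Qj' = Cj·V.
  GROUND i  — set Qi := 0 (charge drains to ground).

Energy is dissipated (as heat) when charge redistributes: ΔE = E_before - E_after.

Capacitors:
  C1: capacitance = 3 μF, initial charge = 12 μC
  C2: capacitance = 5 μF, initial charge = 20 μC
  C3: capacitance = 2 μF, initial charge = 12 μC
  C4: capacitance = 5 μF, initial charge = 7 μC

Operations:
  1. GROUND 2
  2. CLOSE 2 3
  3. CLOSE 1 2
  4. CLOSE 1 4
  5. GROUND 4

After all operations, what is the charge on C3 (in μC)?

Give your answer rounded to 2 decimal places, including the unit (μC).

Initial: C1(3μF, Q=12μC, V=4.00V), C2(5μF, Q=20μC, V=4.00V), C3(2μF, Q=12μC, V=6.00V), C4(5μF, Q=7μC, V=1.40V)
Op 1: GROUND 2: Q2=0; energy lost=40.000
Op 2: CLOSE 2-3: Q_total=12.00, C_total=7.00, V=1.71; Q2=8.57, Q3=3.43; dissipated=25.714
Op 3: CLOSE 1-2: Q_total=20.57, C_total=8.00, V=2.57; Q1=7.71, Q2=12.86; dissipated=4.898
Op 4: CLOSE 1-4: Q_total=14.71, C_total=8.00, V=1.84; Q1=5.52, Q4=9.20; dissipated=1.286
Op 5: GROUND 4: Q4=0; energy lost=8.457
Final charges: Q1=5.52, Q2=12.86, Q3=3.43, Q4=0.00

Answer: 3.43 μC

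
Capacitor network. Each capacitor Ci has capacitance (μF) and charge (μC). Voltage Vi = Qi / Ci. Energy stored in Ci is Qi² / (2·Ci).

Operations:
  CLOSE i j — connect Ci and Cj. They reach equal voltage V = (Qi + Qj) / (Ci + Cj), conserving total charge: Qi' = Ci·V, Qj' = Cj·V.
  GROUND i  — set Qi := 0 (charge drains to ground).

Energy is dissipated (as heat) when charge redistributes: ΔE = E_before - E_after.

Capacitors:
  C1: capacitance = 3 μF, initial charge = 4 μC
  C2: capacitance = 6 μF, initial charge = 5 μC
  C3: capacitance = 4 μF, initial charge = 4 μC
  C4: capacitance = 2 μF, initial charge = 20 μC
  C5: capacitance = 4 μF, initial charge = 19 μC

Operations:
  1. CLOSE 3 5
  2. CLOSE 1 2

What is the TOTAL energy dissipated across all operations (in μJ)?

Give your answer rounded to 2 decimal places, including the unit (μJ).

Initial: C1(3μF, Q=4μC, V=1.33V), C2(6μF, Q=5μC, V=0.83V), C3(4μF, Q=4μC, V=1.00V), C4(2μF, Q=20μC, V=10.00V), C5(4μF, Q=19μC, V=4.75V)
Op 1: CLOSE 3-5: Q_total=23.00, C_total=8.00, V=2.88; Q3=11.50, Q5=11.50; dissipated=14.062
Op 2: CLOSE 1-2: Q_total=9.00, C_total=9.00, V=1.00; Q1=3.00, Q2=6.00; dissipated=0.250
Total dissipated: 14.312 μJ

Answer: 14.31 μJ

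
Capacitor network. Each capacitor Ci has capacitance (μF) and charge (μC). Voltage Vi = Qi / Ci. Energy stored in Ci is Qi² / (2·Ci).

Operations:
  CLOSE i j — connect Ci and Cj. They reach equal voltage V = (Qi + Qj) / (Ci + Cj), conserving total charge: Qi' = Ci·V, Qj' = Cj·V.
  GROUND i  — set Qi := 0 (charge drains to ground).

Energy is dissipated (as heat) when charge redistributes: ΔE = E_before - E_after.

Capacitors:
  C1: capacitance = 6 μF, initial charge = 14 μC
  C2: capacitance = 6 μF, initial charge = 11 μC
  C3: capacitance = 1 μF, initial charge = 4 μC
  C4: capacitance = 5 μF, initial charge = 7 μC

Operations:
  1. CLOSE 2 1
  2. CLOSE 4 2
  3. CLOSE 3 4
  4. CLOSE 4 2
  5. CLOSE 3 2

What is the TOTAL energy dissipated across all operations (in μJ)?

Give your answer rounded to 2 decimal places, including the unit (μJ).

Initial: C1(6μF, Q=14μC, V=2.33V), C2(6μF, Q=11μC, V=1.83V), C3(1μF, Q=4μC, V=4.00V), C4(5μF, Q=7μC, V=1.40V)
Op 1: CLOSE 2-1: Q_total=25.00, C_total=12.00, V=2.08; Q2=12.50, Q1=12.50; dissipated=0.375
Op 2: CLOSE 4-2: Q_total=19.50, C_total=11.00, V=1.77; Q4=8.86, Q2=10.64; dissipated=0.637
Op 3: CLOSE 3-4: Q_total=12.86, C_total=6.00, V=2.14; Q3=2.14, Q4=10.72; dissipated=2.067
Op 4: CLOSE 4-2: Q_total=21.36, C_total=11.00, V=1.94; Q4=9.71, Q2=11.65; dissipated=0.188
Op 5: CLOSE 3-2: Q_total=13.79, C_total=7.00, V=1.97; Q3=1.97, Q2=11.82; dissipated=0.018
Total dissipated: 3.284 μJ

Answer: 3.28 μJ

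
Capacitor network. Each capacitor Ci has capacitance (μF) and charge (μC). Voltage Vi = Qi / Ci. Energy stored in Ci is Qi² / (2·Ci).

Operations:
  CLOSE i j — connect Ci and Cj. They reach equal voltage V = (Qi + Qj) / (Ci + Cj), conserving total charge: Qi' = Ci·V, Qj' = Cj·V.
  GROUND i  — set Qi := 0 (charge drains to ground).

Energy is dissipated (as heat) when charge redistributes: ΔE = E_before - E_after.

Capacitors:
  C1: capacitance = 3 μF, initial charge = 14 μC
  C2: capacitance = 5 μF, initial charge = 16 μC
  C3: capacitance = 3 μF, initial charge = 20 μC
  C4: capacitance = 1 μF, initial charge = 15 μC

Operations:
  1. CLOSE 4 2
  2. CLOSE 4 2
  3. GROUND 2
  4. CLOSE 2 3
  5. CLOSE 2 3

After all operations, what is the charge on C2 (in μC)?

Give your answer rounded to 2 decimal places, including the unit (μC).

Initial: C1(3μF, Q=14μC, V=4.67V), C2(5μF, Q=16μC, V=3.20V), C3(3μF, Q=20μC, V=6.67V), C4(1μF, Q=15μC, V=15.00V)
Op 1: CLOSE 4-2: Q_total=31.00, C_total=6.00, V=5.17; Q4=5.17, Q2=25.83; dissipated=58.017
Op 2: CLOSE 4-2: Q_total=31.00, C_total=6.00, V=5.17; Q4=5.17, Q2=25.83; dissipated=0.000
Op 3: GROUND 2: Q2=0; energy lost=66.736
Op 4: CLOSE 2-3: Q_total=20.00, C_total=8.00, V=2.50; Q2=12.50, Q3=7.50; dissipated=41.667
Op 5: CLOSE 2-3: Q_total=20.00, C_total=8.00, V=2.50; Q2=12.50, Q3=7.50; dissipated=0.000
Final charges: Q1=14.00, Q2=12.50, Q3=7.50, Q4=5.17

Answer: 12.50 μC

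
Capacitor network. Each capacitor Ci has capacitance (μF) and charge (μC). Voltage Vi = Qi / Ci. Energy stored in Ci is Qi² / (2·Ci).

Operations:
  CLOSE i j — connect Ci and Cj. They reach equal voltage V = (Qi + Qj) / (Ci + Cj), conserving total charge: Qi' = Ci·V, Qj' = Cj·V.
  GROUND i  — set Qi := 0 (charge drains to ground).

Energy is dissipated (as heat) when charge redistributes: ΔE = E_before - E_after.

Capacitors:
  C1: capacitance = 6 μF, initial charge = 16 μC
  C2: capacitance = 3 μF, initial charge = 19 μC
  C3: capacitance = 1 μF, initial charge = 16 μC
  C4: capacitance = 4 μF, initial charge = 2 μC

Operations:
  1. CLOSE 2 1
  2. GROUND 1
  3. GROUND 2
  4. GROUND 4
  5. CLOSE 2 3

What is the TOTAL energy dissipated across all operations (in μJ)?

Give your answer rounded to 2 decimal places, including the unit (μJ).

Initial: C1(6μF, Q=16μC, V=2.67V), C2(3μF, Q=19μC, V=6.33V), C3(1μF, Q=16μC, V=16.00V), C4(4μF, Q=2μC, V=0.50V)
Op 1: CLOSE 2-1: Q_total=35.00, C_total=9.00, V=3.89; Q2=11.67, Q1=23.33; dissipated=13.444
Op 2: GROUND 1: Q1=0; energy lost=45.370
Op 3: GROUND 2: Q2=0; energy lost=22.685
Op 4: GROUND 4: Q4=0; energy lost=0.500
Op 5: CLOSE 2-3: Q_total=16.00, C_total=4.00, V=4.00; Q2=12.00, Q3=4.00; dissipated=96.000
Total dissipated: 178.000 μJ

Answer: 178.00 μJ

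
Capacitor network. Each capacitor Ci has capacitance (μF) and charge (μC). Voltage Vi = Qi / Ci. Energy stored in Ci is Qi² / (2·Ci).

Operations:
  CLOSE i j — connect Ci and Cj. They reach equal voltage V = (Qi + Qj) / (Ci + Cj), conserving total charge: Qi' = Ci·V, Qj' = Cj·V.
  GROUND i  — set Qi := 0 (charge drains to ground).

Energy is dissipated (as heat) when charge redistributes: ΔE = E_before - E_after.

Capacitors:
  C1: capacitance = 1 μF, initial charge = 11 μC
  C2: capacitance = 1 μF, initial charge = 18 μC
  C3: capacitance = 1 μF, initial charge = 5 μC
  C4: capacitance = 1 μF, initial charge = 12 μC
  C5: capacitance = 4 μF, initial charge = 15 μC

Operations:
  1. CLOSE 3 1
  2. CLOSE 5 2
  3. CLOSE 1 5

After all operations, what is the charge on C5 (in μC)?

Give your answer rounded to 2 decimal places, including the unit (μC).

Answer: 27.52 μC

Derivation:
Initial: C1(1μF, Q=11μC, V=11.00V), C2(1μF, Q=18μC, V=18.00V), C3(1μF, Q=5μC, V=5.00V), C4(1μF, Q=12μC, V=12.00V), C5(4μF, Q=15μC, V=3.75V)
Op 1: CLOSE 3-1: Q_total=16.00, C_total=2.00, V=8.00; Q3=8.00, Q1=8.00; dissipated=9.000
Op 2: CLOSE 5-2: Q_total=33.00, C_total=5.00, V=6.60; Q5=26.40, Q2=6.60; dissipated=81.225
Op 3: CLOSE 1-5: Q_total=34.40, C_total=5.00, V=6.88; Q1=6.88, Q5=27.52; dissipated=0.784
Final charges: Q1=6.88, Q2=6.60, Q3=8.00, Q4=12.00, Q5=27.52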